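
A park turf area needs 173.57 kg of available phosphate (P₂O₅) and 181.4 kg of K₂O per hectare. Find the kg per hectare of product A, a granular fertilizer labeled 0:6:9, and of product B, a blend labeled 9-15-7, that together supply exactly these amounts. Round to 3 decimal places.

Per-hectare balance (a = product A, b = product B):
P₂O₅: 0.06·a + 0.15·b = 173.57
K₂O: 0.09·a + 0.07·b = 181.4
From row1: a = (173.57 − 0.15·b) / 0.06.
Into row2: 0.09·(173.57 − 0.15·b)/0.06 + 0.07·b = 181.4 → b = 509.3871, a = 1619.3656.

1619.366 kg product A, 509.387 kg product B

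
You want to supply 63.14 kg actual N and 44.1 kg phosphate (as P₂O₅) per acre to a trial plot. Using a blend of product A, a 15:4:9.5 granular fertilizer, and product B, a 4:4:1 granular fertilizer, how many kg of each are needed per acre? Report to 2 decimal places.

Let a = kg of product A, b = kg of product B (per acre).
N: 0.15·a + 0.04·b = 63.14
P₂O₅: 0.04·a + 0.04·b = 44.1
Solving simultaneously: a = 173.091, b = 929.409.

173.09 kg product A, 929.41 kg product B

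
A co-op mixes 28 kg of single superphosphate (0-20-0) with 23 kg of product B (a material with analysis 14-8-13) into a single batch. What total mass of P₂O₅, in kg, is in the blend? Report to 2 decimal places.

7.44 kg P₂O₅

P₂O₅ mass = 20%×28 + 8%×23 = 7.44 kg.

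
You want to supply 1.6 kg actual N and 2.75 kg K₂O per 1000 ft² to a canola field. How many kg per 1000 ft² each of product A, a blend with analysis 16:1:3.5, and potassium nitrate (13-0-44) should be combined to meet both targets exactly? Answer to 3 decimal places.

5.262 kg product A, 5.831 kg potassium nitrate

With a, b = kg per 1000 ft² of product A and potassium nitrate:
N: 0.16·a + 0.13·b = 1.6
K₂O: 0.035·a + 0.44·b = 2.75
Eliminate b: (row1) − 0.13/0.44·(row2) → 0.149659·a = 0.7875, so a = 5.26196.
Then b = (2.75 − 0.035·5.26196) / 0.44 = 5.83144.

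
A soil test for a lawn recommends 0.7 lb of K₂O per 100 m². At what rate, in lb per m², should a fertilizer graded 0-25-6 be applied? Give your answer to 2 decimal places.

Product per 100 m² = 0.7 / 6% = 11.6667 lb.
Convert to per m²: 11.6667 × 0.01 = 0.116667 lb.

0.12 lb of product per sq m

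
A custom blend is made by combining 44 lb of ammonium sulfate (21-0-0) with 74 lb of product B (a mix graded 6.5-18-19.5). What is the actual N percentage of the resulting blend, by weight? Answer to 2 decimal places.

Total mass = 44 + 74 = 118 lb.
N mass = 21%×44 + 6.5%×74 = 14.05 lb.
% N = 14.05 / 118 = 11.9068%.

11.91% N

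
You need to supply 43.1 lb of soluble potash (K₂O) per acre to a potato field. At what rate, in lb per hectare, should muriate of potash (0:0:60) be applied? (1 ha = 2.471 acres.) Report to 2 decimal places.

177.50 lb of product per hectare

Product per acre = 43.1 / 60% = 71.8333 lb.
Convert to per hectare: 71.8333 × 2.471 = 177.5002 lb.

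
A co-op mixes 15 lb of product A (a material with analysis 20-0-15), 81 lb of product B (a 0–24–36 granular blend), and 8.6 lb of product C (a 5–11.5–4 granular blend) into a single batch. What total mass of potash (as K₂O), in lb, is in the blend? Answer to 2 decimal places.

31.75 lb K₂O

K₂O mass = 15%×15 + 36%×81 + 4%×8.6 = 31.754 lb.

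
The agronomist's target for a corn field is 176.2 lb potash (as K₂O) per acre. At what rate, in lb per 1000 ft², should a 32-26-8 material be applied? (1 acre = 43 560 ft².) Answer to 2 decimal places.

Product per acre = 176.2 / 8% = 2202.5 lb.
Convert to per 1000 ft²: 2202.5 × 0.0229568 = 50.5624 lb.

50.56 lb of product per thousand sq ft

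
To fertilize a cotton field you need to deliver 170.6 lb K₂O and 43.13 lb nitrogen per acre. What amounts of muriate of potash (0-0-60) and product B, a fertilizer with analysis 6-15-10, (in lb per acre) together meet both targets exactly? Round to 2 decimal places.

Per-acre balance (a = muriate of potash, b = product B):
K₂O: 0.6·a + 0.1·b = 170.6
N: 0·a + 0.06·b = 43.13
Solving simultaneously: a = 164.528, b = 718.833.

164.53 lb muriate of potash, 718.83 lb product B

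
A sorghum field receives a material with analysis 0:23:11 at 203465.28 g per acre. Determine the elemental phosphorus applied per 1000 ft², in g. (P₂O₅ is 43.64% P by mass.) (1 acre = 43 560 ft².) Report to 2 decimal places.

468.83 g P per thousand sq ft

P₂O₅ per acre = 203465.28 × 23% = 46797 g.
Elemental P = 46797 × 0.4364 = 20422.2 g per acre.
Convert to per 1000 ft²: 20422.2 × 0.0229568 = 468.8296 g.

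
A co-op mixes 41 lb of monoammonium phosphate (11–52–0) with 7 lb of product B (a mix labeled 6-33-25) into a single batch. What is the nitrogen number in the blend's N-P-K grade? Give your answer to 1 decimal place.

10.3% N

Total mass = 41 + 7 = 48 lb.
N mass = 11%×41 + 6%×7 = 4.93 lb.
% N = 4.93 / 48 = 10.2708%.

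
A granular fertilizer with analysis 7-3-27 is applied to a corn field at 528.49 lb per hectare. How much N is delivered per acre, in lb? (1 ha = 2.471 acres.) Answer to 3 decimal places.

nitrogen per hectare = 528.49 × 7% = 36.9943 lb.
Convert to per acre: 36.9943 × 0.404694 = 14.9714 lb.

14.971 lb N per acre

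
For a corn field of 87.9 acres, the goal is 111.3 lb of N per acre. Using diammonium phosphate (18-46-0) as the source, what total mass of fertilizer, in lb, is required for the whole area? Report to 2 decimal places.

Product per acre = 111.3 / 18% = 618.333 lb.
Total product = 618.333 × 87.9 = 54351.5 lb.

54351.50 lb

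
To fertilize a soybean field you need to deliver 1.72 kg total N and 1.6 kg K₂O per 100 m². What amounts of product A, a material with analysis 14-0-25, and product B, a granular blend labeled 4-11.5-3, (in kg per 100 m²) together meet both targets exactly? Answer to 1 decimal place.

2.1 kg product A, 35.5 kg product B

Per-100 m² balance (a = product A, b = product B):
N: 0.14·a + 0.04·b = 1.72
K₂O: 0.25·a + 0.03·b = 1.6
Eliminate b: (row1) − 0.04/0.03·(row2) → -0.193333·a = -0.413333, so a = 2.13793.
Then b = (1.6 − 0.25·2.13793) / 0.03 = 35.5172.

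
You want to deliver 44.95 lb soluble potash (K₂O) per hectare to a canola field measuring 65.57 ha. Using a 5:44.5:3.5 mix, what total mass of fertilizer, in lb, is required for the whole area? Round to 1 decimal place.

84210.6 lb

Product per hectare = 44.95 / 3.5% = 1284.29 lb.
Total product = 1284.29 × 65.57 = 84210.61 lb.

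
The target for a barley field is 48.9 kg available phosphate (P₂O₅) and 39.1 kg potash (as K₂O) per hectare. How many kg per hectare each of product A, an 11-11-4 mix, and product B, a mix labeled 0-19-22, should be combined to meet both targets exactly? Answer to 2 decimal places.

200.54 kg product A, 141.27 kg product B

With a, b = kg per hectare of product A and product B:
P₂O₅: 0.11·a + 0.19·b = 48.9
K₂O: 0.04·a + 0.22·b = 39.1
Solving simultaneously: a = 200.542, b = 141.265.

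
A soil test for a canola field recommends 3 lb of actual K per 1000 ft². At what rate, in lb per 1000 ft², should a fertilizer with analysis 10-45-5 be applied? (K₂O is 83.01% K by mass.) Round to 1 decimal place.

72.3 lb of product per thousand sq ft

As K₂O: 3 / 0.8301 = 3.61402 lb per 1000 ft².
Product per 1000 ft² = 3.61402 / 5% = 72.2804 lb.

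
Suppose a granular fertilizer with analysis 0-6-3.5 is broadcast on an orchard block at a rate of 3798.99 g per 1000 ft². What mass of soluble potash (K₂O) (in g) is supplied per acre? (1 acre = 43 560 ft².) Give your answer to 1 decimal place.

K₂O per 1000 ft² = 3798.99 × 3.5% = 132.965 g.
Convert to per acre: 132.965 × 43.56 = 5791.94 g.

5791.9 g K₂O per acre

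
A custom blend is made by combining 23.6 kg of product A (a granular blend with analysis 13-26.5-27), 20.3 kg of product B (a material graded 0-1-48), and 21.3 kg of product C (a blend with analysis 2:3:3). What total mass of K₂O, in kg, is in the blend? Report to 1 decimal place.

16.8 kg K₂O

K₂O mass = 27%×23.6 + 48%×20.3 + 3%×21.3 = 16.755 kg.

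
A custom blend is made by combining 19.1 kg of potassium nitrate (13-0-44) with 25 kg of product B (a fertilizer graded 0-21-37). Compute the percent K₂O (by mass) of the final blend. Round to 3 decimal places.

Total mass = 19.1 + 25 = 44.1 kg.
K₂O mass = 44%×19.1 + 37%×25 = 17.654 kg.
% K₂O = 17.654 / 44.1 = 40.0317%.

40.032% K₂O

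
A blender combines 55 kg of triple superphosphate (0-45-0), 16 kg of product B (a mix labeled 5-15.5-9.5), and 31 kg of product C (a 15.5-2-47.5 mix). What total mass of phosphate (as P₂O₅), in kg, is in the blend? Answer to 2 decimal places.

27.85 kg P₂O₅

P₂O₅ mass = 45%×55 + 15.5%×16 + 2%×31 = 27.85 kg.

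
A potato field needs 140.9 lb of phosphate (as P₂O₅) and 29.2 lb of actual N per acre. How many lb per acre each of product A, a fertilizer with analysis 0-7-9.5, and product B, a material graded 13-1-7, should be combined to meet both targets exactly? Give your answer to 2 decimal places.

1980.77 lb product A, 224.62 lb product B

Let a = lb of product A, b = lb of product B (per acre).
P₂O₅: 0.07·a + 0.01·b = 140.9
N: 0·a + 0.13·b = 29.2
Solving simultaneously: a = 1980.769, b = 224.615.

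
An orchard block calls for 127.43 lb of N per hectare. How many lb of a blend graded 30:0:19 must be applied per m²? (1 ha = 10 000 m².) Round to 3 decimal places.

Product per hectare = 127.43 / 30% = 424.767 lb.
Convert to per m²: 424.767 × 0.0001 = 0.0424767 lb.

0.042 lb of product per sq m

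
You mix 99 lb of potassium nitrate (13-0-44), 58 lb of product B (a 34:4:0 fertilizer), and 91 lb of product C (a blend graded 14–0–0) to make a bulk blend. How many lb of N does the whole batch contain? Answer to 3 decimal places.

45.330 lb N

N mass = 13%×99 + 34%×58 + 14%×91 = 45.33 lb.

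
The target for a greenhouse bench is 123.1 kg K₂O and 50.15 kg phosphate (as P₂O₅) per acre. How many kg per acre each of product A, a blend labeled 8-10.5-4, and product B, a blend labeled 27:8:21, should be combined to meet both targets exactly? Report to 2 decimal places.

Per-acre balance (a = product A, b = product B):
K₂O: 0.04·a + 0.21·b = 123.1
P₂O₅: 0.105·a + 0.08·b = 50.15
From row1: a = (123.1 − 0.21·b) / 0.04.
Into row2: 0.105·(123.1 − 0.21·b)/0.04 + 0.08·b = 50.15 → b = 579.284, a = 36.2599.

36.26 kg product A, 579.28 kg product B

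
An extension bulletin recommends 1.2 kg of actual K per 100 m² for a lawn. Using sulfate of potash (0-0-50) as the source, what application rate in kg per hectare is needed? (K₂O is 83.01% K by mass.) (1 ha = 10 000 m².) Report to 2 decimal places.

As K₂O: 1.2 / 0.8301 = 1.44561 kg per 100 m².
Product per 100 m² = 1.44561 / 50% = 2.89122 kg.
Convert to per hectare: 2.89122 × 100 = 289.122 kg.

289.12 kg of product per hectare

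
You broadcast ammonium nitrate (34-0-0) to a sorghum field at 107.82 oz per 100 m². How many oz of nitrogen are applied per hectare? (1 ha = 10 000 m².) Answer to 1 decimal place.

nitrogen per 100 m² = 107.82 × 34% = 36.6588 oz.
Convert to per hectare: 36.6588 × 100 = 3665.88 oz.

3665.9 oz N per hectare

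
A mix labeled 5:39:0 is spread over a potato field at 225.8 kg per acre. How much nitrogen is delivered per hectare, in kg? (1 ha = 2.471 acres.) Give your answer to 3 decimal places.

nitrogen per acre = 225.8 × 5% = 11.29 kg.
Convert to per hectare: 11.29 × 2.471 = 27.8976 kg.

27.898 kg N per hectare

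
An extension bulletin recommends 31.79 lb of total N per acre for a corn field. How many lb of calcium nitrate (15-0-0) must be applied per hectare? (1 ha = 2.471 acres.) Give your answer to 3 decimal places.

Product per acre = 31.79 / 15% = 211.933 lb.
Convert to per hectare: 211.933 × 2.471 = 523.6873 lb.

523.687 lb of product per hectare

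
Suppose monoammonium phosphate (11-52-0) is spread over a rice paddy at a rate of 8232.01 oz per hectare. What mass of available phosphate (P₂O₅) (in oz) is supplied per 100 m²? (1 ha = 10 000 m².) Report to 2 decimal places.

P₂O₅ per hectare = 8232.01 × 52% = 4280.65 oz.
Convert to per 100 m²: 4280.65 × 0.01 = 42.8065 oz.

42.81 oz P₂O₅ per hundred sq m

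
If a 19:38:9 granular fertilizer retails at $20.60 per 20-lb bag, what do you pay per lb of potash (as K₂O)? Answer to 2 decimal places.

K₂O in bag = 20 × 9% = 1.8 lb.
Cost per lb K₂O = $20.60 / 1.8 = $11.4444.

$11.44 per lb K₂O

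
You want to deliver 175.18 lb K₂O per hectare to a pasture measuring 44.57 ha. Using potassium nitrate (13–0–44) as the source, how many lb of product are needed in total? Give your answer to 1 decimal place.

Product per hectare = 175.18 / 44% = 398.136 lb.
Total product = 398.136 × 44.57 = 17744.94 lb.

17744.9 lb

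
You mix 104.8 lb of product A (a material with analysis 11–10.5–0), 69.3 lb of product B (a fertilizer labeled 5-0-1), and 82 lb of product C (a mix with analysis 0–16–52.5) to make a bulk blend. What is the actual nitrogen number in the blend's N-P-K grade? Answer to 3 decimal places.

5.854% N

Total mass = 104.8 + 69.3 + 82 = 256.1 lb.
N mass = 11%×104.8 + 5%×69.3 + 0%×82 = 14.993 lb.
% N = 14.993 / 256.1 = 5.85435%.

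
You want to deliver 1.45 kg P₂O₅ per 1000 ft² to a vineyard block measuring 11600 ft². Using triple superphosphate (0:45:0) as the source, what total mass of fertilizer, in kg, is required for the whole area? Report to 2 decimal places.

37.38 kg

Product per 1000 ft² = 1.45 / 45% = 3.22222 kg.
Total product = 3.22222 × 11600 / 1000 = 37.3778 kg.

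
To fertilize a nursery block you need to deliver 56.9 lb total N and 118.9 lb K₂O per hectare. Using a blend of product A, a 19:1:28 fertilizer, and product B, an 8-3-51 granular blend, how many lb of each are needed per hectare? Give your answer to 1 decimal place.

261.8 lb product A, 89.4 lb product B

With a, b = lb per hectare of product A and product B:
N: 0.19·a + 0.08·b = 56.9
K₂O: 0.28·a + 0.51·b = 118.9
From row1: a = (56.9 − 0.08·b) / 0.19.
Into row2: 0.28·(56.9 − 0.08·b)/0.19 + 0.51·b = 118.9 → b = 89.3826, a = 261.839.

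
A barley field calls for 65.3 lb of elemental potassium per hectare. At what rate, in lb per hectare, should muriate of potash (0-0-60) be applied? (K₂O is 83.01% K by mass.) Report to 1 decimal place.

131.1 lb of product per hectare

As K₂O: 65.3 / 0.8301 = 78.6652 lb per hectare.
Product per hectare = 78.6652 / 60% = 131.109 lb.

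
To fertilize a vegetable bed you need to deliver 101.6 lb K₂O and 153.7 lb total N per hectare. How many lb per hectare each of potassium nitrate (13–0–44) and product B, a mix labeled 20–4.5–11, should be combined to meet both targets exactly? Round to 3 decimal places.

Let a = lb of potassium nitrate, b = lb of product B (per hectare).
K₂O: 0.44·a + 0.11·b = 101.6
N: 0.13·a + 0.2·b = 153.7
From row1: a = (101.6 − 0.11·b) / 0.44.
Into row2: 0.13·(101.6 − 0.11·b)/0.44 + 0.2·b = 153.7 → b = 738.3989, a = 46.3094.

46.309 lb potassium nitrate, 738.399 lb product B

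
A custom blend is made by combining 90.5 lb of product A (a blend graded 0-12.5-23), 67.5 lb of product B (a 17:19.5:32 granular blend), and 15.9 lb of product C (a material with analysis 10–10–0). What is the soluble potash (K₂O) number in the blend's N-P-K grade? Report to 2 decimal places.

Total mass = 90.5 + 67.5 + 15.9 = 173.9 lb.
K₂O mass = 23%×90.5 + 32%×67.5 + 0%×15.9 = 42.415 lb.
% K₂O = 42.415 / 173.9 = 24.3905%.

24.39% K₂O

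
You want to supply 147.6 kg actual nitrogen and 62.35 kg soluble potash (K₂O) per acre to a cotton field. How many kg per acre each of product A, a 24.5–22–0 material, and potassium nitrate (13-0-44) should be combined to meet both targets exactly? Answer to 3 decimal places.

527.259 kg product A, 141.705 kg potassium nitrate

Let a = kg of product A, b = kg of potassium nitrate (per acre).
N: 0.245·a + 0.13·b = 147.6
K₂O: 0·a + 0.44·b = 62.35
Solving simultaneously: a = 527.2588, b = 141.7045.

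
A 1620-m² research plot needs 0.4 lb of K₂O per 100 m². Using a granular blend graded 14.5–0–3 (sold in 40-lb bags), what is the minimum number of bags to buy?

Product per 100 m² = 0.4 / 3% = 13.3333 lb.
Total product = 13.3333 × 1620 / 100 = 216 lb.
Bags = ⌈216 / 40⌉ = 6.

6 bags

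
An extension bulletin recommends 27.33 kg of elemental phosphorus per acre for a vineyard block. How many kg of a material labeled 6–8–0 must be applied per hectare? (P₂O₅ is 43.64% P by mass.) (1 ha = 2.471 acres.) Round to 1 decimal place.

As P₂O₅: 27.33 / 0.4364 = 62.626 kg per acre.
Product per acre = 62.626 / 8% = 782.825 kg.
Convert to per hectare: 782.825 × 2.471 = 1934.36 kg.

1934.4 kg of product per hectare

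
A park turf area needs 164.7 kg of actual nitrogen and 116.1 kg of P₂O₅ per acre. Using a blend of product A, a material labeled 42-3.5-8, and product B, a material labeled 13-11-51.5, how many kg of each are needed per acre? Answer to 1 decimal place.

Per-acre balance (a = product A, b = product B):
N: 0.42·a + 0.13·b = 164.7
P₂O₅: 0.035·a + 0.11·b = 116.1
Solving simultaneously: a = 72.605, b = 1032.35.

72.6 kg product A, 1032.4 kg product B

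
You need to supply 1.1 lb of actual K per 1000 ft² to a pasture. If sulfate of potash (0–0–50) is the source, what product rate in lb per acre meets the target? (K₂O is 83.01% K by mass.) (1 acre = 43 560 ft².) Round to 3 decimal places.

115.446 lb of product per acre

As K₂O: 1.1 / 0.8301 = 1.32514 lb per 1000 ft².
Product per 1000 ft² = 1.32514 / 50% = 2.65028 lb.
Convert to per acre: 2.65028 × 43.56 = 115.4463 lb.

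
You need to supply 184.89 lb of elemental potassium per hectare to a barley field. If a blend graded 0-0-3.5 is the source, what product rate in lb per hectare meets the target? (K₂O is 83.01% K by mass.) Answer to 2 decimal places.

6363.78 lb of product per hectare

As K₂O: 184.89 / 0.8301 = 222.732 lb per hectare.
Product per hectare = 222.732 / 3.5% = 6363.777 lb.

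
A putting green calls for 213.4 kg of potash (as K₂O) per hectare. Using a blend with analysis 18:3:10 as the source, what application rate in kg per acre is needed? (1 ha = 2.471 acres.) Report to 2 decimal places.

863.62 kg of product per acre

Product per hectare = 213.4 / 10% = 2134 kg.
Convert to per acre: 2134 × 0.404694 = 863.618 kg.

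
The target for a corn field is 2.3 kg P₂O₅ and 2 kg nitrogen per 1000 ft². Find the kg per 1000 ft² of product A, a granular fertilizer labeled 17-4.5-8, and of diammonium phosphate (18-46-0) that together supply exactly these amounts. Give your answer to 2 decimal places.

7.22 kg product A, 4.29 kg diammonium phosphate

Let a = kg of product A, b = kg of diammonium phosphate (per 1000 ft²).
P₂O₅: 0.045·a + 0.46·b = 2.3
N: 0.17·a + 0.18·b = 2
Eliminate a: (row1) − 0.045/0.17·(row2) → 0.412353·b = 1.77059, so b = 4.29387.
Back-substitute: a = (2.3 − 0.46·4.29387) / 0.045 = 7.21826.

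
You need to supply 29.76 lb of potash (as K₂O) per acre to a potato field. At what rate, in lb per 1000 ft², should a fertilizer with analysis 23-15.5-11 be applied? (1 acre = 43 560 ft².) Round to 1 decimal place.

Product per acre = 29.76 / 11% = 270.545 lb.
Convert to per 1000 ft²: 270.545 × 0.0229568 = 6.21087 lb.

6.2 lb of product per thousand sq ft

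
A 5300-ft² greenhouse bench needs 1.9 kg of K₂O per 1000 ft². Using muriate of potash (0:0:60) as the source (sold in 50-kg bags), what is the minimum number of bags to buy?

1 bags

Product per 1000 ft² = 1.9 / 60% = 3.16667 kg.
Total product = 3.16667 × 5300 / 1000 = 16.7833 kg.
Bags = ⌈16.7833 / 50⌉ = 1.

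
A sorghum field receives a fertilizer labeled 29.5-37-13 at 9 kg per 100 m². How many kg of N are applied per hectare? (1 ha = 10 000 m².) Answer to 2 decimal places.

265.50 kg N per hectare

nitrogen per 100 m² = 9 × 29.5% = 2.655 kg.
Convert to per hectare: 2.655 × 100 = 265.5 kg.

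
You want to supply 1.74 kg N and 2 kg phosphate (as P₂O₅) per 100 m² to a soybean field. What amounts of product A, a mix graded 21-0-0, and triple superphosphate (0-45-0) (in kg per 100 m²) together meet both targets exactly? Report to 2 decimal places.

With a, b = kg per 100 m² of product A and triple superphosphate:
N: 0.21·a + 0·b = 1.74
P₂O₅: 0·a + 0.45·b = 2
Solving simultaneously: a = 8.28571, b = 4.44444.

8.29 kg product A, 4.44 kg triple superphosphate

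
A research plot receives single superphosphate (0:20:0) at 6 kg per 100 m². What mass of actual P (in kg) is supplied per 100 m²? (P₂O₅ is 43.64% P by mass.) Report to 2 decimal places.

P₂O₅ per 100 m² = 6 × 20% = 1.2 kg.
Elemental P = 1.2 × 0.4364 = 0.52368 kg per 100 m².

0.52 kg P per hundred sq m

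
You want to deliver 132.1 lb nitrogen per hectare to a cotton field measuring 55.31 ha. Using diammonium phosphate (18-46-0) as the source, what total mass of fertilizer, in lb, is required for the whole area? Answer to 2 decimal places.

Product per hectare = 132.1 / 18% = 733.889 lb.
Total product = 733.889 × 55.31 = 40591.394 lb.

40591.39 lb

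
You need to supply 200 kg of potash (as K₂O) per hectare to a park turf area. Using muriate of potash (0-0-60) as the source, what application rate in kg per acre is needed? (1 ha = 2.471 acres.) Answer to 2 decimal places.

Product per hectare = 200 / 60% = 333.333 kg.
Convert to per acre: 333.333 × 0.404694 = 134.898 kg.

134.90 kg of product per acre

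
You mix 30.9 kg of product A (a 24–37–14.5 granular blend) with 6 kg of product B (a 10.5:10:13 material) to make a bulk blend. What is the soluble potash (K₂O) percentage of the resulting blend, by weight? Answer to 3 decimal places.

Total mass = 30.9 + 6 = 36.9 kg.
K₂O mass = 14.5%×30.9 + 13%×6 = 5.2605 kg.
% K₂O = 5.2605 / 36.9 = 14.2561%.

14.256% K₂O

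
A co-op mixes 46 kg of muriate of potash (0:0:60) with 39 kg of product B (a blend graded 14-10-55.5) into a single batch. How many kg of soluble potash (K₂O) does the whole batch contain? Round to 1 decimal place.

49.2 kg K₂O

K₂O mass = 60%×46 + 55.5%×39 = 49.245 kg.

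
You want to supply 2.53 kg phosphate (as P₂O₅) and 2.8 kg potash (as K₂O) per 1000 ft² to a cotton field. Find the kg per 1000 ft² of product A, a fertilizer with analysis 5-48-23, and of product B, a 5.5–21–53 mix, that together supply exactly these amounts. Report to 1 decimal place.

Let a = kg of product A, b = kg of product B (per 1000 ft²).
P₂O₅: 0.48·a + 0.21·b = 2.53
K₂O: 0.23·a + 0.53·b = 2.8
Eliminate a: (row1) − 0.48/0.23·(row2) → -0.896087·b = -3.31348, so b = 3.69772.
Back-substitute: a = (2.53 − 0.21·3.69772) / 0.48 = 3.65308.

3.7 kg product A, 3.7 kg product B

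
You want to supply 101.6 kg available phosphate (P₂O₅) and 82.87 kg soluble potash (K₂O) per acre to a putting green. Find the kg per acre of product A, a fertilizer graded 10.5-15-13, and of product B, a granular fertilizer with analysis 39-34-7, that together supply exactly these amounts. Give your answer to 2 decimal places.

625.04 kg product A, 23.07 kg product B

Let a = kg of product A, b = kg of product B (per acre).
P₂O₅: 0.15·a + 0.34·b = 101.6
K₂O: 0.13·a + 0.07·b = 82.87
Solving simultaneously: a = 625.039, b = 23.0712.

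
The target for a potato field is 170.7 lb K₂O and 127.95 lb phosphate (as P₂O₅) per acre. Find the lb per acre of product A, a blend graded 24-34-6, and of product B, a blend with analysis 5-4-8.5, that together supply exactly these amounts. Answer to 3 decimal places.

152.745 lb product A, 1900.415 lb product B

Per-acre balance (a = product A, b = product B):
K₂O: 0.06·a + 0.085·b = 170.7
P₂O₅: 0.34·a + 0.04·b = 127.95
Solving simultaneously: a = 152.7453, b = 1900.4151.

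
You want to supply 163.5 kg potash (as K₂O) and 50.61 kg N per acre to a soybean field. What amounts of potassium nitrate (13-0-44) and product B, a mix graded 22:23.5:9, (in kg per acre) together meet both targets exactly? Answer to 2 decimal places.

Let a = kg of potassium nitrate, b = kg of product B (per acre).
K₂O: 0.44·a + 0.09·b = 163.5
N: 0.13·a + 0.22·b = 50.61
Eliminate a: (row1) − 0.44/0.13·(row2) → -0.654615·b = -7.79538, so b = 11.9083.
Back-substitute: a = (163.5 − 0.09·11.9083) / 0.44 = 369.155.

369.16 kg potassium nitrate, 11.91 kg product B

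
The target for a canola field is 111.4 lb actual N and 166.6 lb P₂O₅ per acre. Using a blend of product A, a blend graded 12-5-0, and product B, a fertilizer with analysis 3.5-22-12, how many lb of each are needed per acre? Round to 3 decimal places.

Let a = lb of product A, b = lb of product B (per acre).
N: 0.12·a + 0.035·b = 111.4
P₂O₅: 0.05·a + 0.22·b = 166.6
Eliminate a: (row1) − 0.12/0.05·(row2) → -0.493·b = -288.44, so b = 585.07099.
Back-substitute: a = (111.4 − 0.035·585.07099) / 0.12 = 757.6876.

757.688 lb product A, 585.071 lb product B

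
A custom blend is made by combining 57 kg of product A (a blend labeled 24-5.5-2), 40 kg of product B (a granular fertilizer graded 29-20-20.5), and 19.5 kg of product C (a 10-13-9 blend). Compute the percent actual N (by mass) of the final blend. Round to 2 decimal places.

23.37% N

Total mass = 57 + 40 + 19.5 = 116.5 kg.
N mass = 24%×57 + 29%×40 + 10%×19.5 = 27.23 kg.
% N = 27.23 / 116.5 = 23.3734%.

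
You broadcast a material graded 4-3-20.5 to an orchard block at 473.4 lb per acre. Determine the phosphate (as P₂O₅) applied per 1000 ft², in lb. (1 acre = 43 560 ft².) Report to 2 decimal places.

P₂O₅ per acre = 473.4 × 3% = 14.202 lb.
Convert to per 1000 ft²: 14.202 × 0.0229568 = 0.326033 lb.

0.33 lb P₂O₅ per thousand sq ft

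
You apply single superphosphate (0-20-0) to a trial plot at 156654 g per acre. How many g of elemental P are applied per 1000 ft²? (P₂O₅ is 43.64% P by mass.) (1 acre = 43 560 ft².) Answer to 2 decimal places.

313.88 g P per thousand sq ft

P₂O₅ per acre = 156654 × 20% = 31330.8 g.
Elemental P = 31330.8 × 0.4364 = 13672.8 g per acre.
Convert to per 1000 ft²: 13672.8 × 0.0229568 = 313.883 g.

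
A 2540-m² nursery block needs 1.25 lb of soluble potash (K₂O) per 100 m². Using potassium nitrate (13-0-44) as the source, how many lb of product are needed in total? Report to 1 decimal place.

Product per 100 m² = 1.25 / 44% = 2.84091 lb.
Total product = 2.84091 × 2540 / 100 = 72.1591 lb.

72.2 lb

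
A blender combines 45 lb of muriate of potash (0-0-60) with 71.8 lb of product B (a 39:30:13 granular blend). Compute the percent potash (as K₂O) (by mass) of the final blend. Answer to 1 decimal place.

31.1% K₂O

Total mass = 45 + 71.8 = 116.8 lb.
K₂O mass = 60%×45 + 13%×71.8 = 36.334 lb.
% K₂O = 36.334 / 116.8 = 31.1079%.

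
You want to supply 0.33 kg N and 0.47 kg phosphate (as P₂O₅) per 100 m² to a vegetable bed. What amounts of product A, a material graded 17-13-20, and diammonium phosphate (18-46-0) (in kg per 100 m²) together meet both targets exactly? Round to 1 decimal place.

1.2 kg product A, 0.7 kg diammonium phosphate

With a, b = kg per 100 m² of product A and diammonium phosphate:
N: 0.17·a + 0.18·b = 0.33
P₂O₅: 0.13·a + 0.46·b = 0.47
Eliminate a: (row1) − 0.17/0.13·(row2) → -0.421538·b = -0.284615, so b = 0.675182.
Back-substitute: a = (0.33 − 0.18·0.675182) / 0.17 = 1.22628.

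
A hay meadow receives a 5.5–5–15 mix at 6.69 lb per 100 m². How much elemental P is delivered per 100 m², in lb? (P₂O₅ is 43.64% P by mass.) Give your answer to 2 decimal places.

P₂O₅ per 100 m² = 6.69 × 5% = 0.3345 lb.
Elemental P = 0.3345 × 0.4364 = 0.145976 lb per 100 m².

0.15 lb P per hundred sq m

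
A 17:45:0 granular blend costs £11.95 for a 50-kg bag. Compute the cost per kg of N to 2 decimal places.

£1.41 per kg N

N in bag = 50 × 17% = 8.5 kg.
Cost per kg N = £11.95 / 8.5 = £1.4059.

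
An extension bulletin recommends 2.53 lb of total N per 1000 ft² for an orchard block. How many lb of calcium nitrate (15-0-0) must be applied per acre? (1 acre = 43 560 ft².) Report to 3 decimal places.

Product per 1000 ft² = 2.53 / 15% = 16.8667 lb.
Convert to per acre: 16.8667 × 43.56 = 734.712 lb.

734.712 lb of product per acre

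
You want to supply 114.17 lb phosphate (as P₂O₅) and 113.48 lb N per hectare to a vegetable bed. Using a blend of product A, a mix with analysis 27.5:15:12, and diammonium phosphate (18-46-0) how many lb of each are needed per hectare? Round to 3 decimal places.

318.092 lb product A, 144.470 lb diammonium phosphate

Let a = lb of product A, b = lb of diammonium phosphate (per hectare).
P₂O₅: 0.15·a + 0.46·b = 114.17
N: 0.275·a + 0.18·b = 113.48
Solving simultaneously: a = 318.09246, b = 144.4698.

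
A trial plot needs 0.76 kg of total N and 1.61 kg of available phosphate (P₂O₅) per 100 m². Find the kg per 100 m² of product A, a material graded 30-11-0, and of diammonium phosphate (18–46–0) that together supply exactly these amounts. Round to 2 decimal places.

0.51 kg product A, 3.38 kg diammonium phosphate

With a, b = kg per 100 m² of product A and diammonium phosphate:
N: 0.3·a + 0.18·b = 0.76
P₂O₅: 0.11·a + 0.46·b = 1.61
Solving simultaneously: a = 0.505922, b = 3.37902.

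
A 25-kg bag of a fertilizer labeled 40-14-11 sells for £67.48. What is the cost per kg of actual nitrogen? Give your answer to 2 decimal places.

N in bag = 25 × 40% = 10 kg.
Cost per kg N = £67.48 / 10 = £6.7480.

£6.75 per kg N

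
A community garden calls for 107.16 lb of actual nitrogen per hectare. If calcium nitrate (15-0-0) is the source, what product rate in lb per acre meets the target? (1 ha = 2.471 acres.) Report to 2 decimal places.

Product per hectare = 107.16 / 15% = 714.4 lb.
Convert to per acre: 714.4 × 0.404694 = 289.114 lb.

289.11 lb of product per acre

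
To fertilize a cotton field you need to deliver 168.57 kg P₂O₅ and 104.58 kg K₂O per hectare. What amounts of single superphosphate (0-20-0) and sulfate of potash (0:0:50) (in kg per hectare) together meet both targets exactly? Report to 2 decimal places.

Let a = kg of single superphosphate, b = kg of sulfate of potash (per hectare).
P₂O₅: 0.2·a + 0·b = 168.57
K₂O: 0·a + 0.5·b = 104.58
Solving simultaneously: a = 842.85, b = 209.16.

842.85 kg single superphosphate, 209.16 kg sulfate of potash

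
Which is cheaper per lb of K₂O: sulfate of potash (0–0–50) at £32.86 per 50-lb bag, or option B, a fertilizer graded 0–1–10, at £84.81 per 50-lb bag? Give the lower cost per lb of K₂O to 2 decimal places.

sulfate of potash: K₂O per bag = 50 × 50% = 25 lb; cost = 32.86 / 25 = £1.3144/lb K₂O.
option B: K₂O per bag = 50 × 10% = 5 lb; cost = 84.81 / 5 = £16.9620/lb K₂O.
sulfate of potash is cheaper.

£1.31 per lb K₂O (sulfate of potash)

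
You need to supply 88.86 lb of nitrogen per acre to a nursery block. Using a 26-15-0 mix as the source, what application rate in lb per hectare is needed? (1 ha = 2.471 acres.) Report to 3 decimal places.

Product per acre = 88.86 / 26% = 341.769 lb.
Convert to per hectare: 341.769 × 2.471 = 844.5118 lb.

844.512 lb of product per hectare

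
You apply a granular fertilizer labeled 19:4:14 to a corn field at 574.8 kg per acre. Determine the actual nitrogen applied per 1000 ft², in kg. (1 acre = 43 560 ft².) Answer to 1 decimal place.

2.5 kg N per thousand sq ft

nitrogen per acre = 574.8 × 19% = 109.212 kg.
Convert to per 1000 ft²: 109.212 × 0.0229568 = 2.50716 kg.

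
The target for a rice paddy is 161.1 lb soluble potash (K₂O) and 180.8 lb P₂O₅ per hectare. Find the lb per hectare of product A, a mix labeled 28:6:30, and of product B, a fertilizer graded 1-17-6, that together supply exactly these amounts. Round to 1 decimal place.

348.9 lb product A, 940.4 lb product B

With a, b = lb per hectare of product A and product B:
K₂O: 0.3·a + 0.06·b = 161.1
P₂O₅: 0.06·a + 0.17·b = 180.8
Eliminate b: (row1) − 0.06/0.17·(row2) → 0.278824·a = 97.2882, so a = 348.924.
Then b = (180.8 − 0.06·348.924) / 0.17 = 940.38.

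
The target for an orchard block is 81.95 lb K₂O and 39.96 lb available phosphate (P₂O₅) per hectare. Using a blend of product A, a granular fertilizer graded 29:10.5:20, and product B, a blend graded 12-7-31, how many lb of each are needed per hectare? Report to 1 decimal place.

358.5 lb product A, 33.0 lb product B

Per-hectare balance (a = product A, b = product B):
K₂O: 0.2·a + 0.31·b = 81.95
P₂O₅: 0.105·a + 0.07·b = 39.96
Solving simultaneously: a = 358.5499, b = 33.0323.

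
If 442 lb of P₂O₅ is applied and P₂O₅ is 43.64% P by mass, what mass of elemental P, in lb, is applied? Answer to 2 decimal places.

P = 442 × 0.4364 = 192.889 lb.

192.89 lb P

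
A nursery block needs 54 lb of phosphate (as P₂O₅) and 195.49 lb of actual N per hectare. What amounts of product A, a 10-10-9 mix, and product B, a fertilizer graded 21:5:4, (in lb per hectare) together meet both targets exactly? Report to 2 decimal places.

Let a = lb of product A, b = lb of product B (per hectare).
P₂O₅: 0.1·a + 0.05·b = 54
N: 0.1·a + 0.21·b = 195.49
Eliminate a: (row1) − 0.1/0.1·(row2) → -0.16·b = -141.49, so b = 884.313.
Back-substitute: a = (54 − 0.05·884.313) / 0.1 = 97.8437.

97.84 lb product A, 884.31 lb product B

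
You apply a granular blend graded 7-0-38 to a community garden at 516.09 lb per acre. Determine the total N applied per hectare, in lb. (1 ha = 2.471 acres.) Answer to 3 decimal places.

89.268 lb N per hectare

nitrogen per acre = 516.09 × 7% = 36.1263 lb.
Convert to per hectare: 36.1263 × 2.471 = 89.2681 lb.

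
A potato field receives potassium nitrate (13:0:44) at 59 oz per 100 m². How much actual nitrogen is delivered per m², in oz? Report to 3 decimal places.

nitrogen per 100 m² = 59 × 13% = 7.67 oz.
Convert to per m²: 7.67 × 0.01 = 0.0767 oz.

0.077 oz N per sq m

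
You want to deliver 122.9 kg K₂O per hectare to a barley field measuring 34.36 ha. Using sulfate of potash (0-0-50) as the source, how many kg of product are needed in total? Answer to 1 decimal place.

Product per hectare = 122.9 / 50% = 245.8 kg.
Total product = 245.8 × 34.36 = 8445.69 kg.

8445.7 kg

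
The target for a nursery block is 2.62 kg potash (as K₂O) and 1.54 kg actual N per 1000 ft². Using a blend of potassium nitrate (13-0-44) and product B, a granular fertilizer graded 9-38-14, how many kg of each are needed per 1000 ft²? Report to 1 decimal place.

0.9 kg potassium nitrate, 15.7 kg product B

With a, b = kg per 1000 ft² of potassium nitrate and product B:
K₂O: 0.44·a + 0.14·b = 2.62
N: 0.13·a + 0.09·b = 1.54
Eliminate b: (row1) − 0.14/0.09·(row2) → 0.237778·a = 0.224444, so a = 0.943925.
Then b = (1.54 − 0.13·0.943925) / 0.09 = 15.7477.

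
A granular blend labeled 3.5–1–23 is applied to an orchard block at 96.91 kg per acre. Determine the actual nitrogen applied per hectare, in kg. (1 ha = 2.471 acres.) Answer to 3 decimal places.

8.381 kg N per hectare

nitrogen per acre = 96.91 × 3.5% = 3.39185 kg.
Convert to per hectare: 3.39185 × 2.471 = 8.38126 kg.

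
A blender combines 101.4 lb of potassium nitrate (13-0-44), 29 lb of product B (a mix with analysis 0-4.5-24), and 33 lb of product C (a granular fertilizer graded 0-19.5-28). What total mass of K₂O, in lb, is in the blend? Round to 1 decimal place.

60.8 lb K₂O

K₂O mass = 44%×101.4 + 24%×29 + 28%×33 = 60.816 lb.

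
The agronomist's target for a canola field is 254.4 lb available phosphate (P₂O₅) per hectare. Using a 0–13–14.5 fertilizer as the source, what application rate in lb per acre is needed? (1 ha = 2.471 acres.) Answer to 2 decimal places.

791.96 lb of product per acre

Product per hectare = 254.4 / 13% = 1956.92 lb.
Convert to per acre: 1956.92 × 0.404694 = 791.956 lb.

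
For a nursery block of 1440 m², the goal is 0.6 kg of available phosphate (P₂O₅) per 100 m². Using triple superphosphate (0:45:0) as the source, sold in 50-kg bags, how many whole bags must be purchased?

1 bags

Product per 100 m² = 0.6 / 45% = 1.33333 kg.
Total product = 1.33333 × 1440 / 100 = 19.2 kg.
Bags = ⌈19.2 / 50⌉ = 1.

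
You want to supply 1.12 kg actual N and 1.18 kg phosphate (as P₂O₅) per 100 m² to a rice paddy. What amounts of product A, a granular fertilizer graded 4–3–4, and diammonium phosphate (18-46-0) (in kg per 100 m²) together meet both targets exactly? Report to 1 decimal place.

Let a = kg of product A, b = kg of diammonium phosphate (per 100 m²).
N: 0.04·a + 0.18·b = 1.12
P₂O₅: 0.03·a + 0.46·b = 1.18
Eliminate b: (row1) − 0.18/0.46·(row2) → 0.0282609·a = 0.658261, so a = 23.2923.
Then b = (1.18 − 0.03·23.2923) / 0.46 = 1.04615.

23.3 kg product A, 1.0 kg diammonium phosphate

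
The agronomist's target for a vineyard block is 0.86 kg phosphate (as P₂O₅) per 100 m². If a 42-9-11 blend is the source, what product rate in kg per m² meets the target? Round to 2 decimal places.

Product per 100 m² = 0.86 / 9% = 9.55556 kg.
Convert to per m²: 9.55556 × 0.01 = 0.0955556 kg.

0.10 kg of product per sq m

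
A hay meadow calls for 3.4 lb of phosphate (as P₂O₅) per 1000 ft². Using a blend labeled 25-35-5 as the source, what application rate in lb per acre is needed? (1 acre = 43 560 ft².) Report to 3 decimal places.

Product per 1000 ft² = 3.4 / 35% = 9.71429 lb.
Convert to per acre: 9.71429 × 43.56 = 423.1543 lb.

423.154 lb of product per acre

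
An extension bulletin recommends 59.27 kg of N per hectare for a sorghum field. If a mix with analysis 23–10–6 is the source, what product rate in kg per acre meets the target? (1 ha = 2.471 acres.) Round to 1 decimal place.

104.3 kg of product per acre

Product per hectare = 59.27 / 23% = 257.696 kg.
Convert to per acre: 257.696 × 0.404694 = 104.288 kg.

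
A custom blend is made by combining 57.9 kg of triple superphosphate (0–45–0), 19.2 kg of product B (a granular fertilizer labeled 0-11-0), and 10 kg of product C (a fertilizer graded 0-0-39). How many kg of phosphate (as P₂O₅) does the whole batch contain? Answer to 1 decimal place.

P₂O₅ mass = 45%×57.9 + 11%×19.2 + 0%×10 = 28.167 kg.

28.2 kg P₂O₅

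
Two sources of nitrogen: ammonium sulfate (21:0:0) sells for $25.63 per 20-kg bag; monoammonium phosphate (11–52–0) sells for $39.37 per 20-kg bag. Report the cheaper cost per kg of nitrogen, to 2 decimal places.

ammonium sulfate: N per bag = 20 × 21% = 4.2 kg; cost = 25.63 / 4.2 = $6.1024/kg N.
monoammonium phosphate: N per bag = 20 × 11% = 2.2 kg; cost = 39.37 / 2.2 = $17.8955/kg N.
ammonium sulfate is cheaper.

$6.10 per kg N (ammonium sulfate)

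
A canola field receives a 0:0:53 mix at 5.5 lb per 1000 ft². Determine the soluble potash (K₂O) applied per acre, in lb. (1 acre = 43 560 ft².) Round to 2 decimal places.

K₂O per 1000 ft² = 5.5 × 53% = 2.915 lb.
Convert to per acre: 2.915 × 43.56 = 126.977 lb.

126.98 lb K₂O per acre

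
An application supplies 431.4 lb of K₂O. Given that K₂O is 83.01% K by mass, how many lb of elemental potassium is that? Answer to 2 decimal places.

K = 431.4 × 0.8301 = 358.105 lb.

358.11 lb K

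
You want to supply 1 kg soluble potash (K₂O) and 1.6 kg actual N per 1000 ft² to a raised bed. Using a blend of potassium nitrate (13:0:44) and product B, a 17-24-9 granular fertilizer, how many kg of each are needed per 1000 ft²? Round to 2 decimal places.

0.41 kg potassium nitrate, 9.10 kg product B

Let a = kg of potassium nitrate, b = kg of product B (per 1000 ft²).
K₂O: 0.44·a + 0.09·b = 1
N: 0.13·a + 0.17·b = 1.6
Eliminate a: (row1) − 0.44/0.13·(row2) → -0.485385·b = -4.41538, so b = 9.09667.
Back-substitute: a = (1 − 0.09·9.09667) / 0.44 = 0.412044.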